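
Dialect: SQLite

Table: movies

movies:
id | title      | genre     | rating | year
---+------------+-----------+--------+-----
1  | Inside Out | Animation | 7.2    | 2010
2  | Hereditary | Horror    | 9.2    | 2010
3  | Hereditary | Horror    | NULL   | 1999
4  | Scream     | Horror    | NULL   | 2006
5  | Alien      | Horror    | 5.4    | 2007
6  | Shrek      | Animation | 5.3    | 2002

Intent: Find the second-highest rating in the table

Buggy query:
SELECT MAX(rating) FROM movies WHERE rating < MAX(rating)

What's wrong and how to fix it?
Bug: The inner MAX is an aggregate inside WHERE, which is not allowed

Fix: Compute the overall MAX in a subquery, then take MAX of rows below it

Corrected query:
SELECT MAX(rating) FROM movies WHERE rating < (SELECT MAX(rating) FROM movies)

Result:
MAX(rating)
-----------
7.2        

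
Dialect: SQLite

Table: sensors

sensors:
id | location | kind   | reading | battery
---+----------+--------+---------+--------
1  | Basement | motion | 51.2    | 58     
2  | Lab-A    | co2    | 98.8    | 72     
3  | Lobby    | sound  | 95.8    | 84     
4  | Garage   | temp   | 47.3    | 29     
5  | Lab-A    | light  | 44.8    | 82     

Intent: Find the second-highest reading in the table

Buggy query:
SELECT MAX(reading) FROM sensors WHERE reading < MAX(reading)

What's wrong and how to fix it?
Bug: The inner MAX is an aggregate inside WHERE, which is not allowed

Fix: Compute the overall MAX in a subquery, then take MAX of rows below it

Corrected query:
SELECT MAX(reading) FROM sensors WHERE reading < (SELECT MAX(reading) FROM sensors)

Result:
MAX(reading)
------------
95.8        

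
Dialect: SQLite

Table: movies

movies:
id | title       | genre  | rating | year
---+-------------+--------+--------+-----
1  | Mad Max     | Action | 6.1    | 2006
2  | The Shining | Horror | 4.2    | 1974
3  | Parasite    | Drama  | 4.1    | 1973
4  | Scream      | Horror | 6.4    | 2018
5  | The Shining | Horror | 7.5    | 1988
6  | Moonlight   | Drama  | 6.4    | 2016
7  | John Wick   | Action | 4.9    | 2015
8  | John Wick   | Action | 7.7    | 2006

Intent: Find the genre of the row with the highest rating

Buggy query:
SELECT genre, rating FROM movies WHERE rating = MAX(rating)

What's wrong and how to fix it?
Bug: WHERE is evaluated per row; an aggregate over the whole table isn't defined there

Fix: Wrap MAX in a scalar subquery so WHERE compares against a single value

Corrected query:
SELECT genre, rating FROM movies WHERE rating = (SELECT MAX(rating) FROM movies)

Result:
genre  | rating
-------+-------
Action | 7.7   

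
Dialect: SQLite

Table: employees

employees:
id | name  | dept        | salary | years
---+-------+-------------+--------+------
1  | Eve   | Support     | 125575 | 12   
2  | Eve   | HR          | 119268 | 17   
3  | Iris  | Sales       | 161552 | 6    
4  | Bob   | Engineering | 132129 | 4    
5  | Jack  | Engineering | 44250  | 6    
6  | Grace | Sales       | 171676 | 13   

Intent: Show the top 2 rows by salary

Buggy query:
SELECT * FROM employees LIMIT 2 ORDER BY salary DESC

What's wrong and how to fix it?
Bug: LIMIT must come after ORDER BY

Fix: Swap the clauses: ORDER BY first, then LIMIT

Corrected query:
SELECT * FROM employees ORDER BY salary DESC LIMIT 2

Result:
id | name  | dept  | salary | years
---+-------+-------+--------+------
6  | Grace | Sales | 171676 | 13   
3  | Iris  | Sales | 161552 | 6    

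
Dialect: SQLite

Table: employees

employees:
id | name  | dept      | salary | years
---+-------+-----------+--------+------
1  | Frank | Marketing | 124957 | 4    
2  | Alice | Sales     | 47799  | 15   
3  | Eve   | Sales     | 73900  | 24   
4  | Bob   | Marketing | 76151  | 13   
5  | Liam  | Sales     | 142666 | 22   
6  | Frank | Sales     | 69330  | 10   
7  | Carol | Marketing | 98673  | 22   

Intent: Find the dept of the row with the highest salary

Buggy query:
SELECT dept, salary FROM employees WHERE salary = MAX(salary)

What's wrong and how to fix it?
Bug: WHERE is evaluated per row; an aggregate over the whole table isn't defined there

Fix: Use a subquery: WHERE salary = (SELECT MAX(salary) FROM employees)

Corrected query:
SELECT dept, salary FROM employees WHERE salary = (SELECT MAX(salary) FROM employees)

Result:
dept  | salary
------+-------
Sales | 142666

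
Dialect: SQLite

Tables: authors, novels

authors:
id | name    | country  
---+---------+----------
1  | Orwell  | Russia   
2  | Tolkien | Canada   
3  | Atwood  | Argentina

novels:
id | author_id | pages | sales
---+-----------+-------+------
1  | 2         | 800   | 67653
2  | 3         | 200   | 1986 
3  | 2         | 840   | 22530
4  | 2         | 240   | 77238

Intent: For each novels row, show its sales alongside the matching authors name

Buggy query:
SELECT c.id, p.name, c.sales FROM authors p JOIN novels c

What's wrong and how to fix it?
Bug: Missing join condition: each novels row is matched to all authors rows instead of just its own

Fix: Specify the join condition linking the foreign key to the parent id

Corrected query:
SELECT c.id, p.name, c.sales FROM authors p JOIN novels c ON c.author_id = p.id

Result:
id | name    | sales
---+---------+------
1  | Tolkien | 67653
2  | Atwood  | 1986 
3  | Tolkien | 22530
4  | Tolkien | 77238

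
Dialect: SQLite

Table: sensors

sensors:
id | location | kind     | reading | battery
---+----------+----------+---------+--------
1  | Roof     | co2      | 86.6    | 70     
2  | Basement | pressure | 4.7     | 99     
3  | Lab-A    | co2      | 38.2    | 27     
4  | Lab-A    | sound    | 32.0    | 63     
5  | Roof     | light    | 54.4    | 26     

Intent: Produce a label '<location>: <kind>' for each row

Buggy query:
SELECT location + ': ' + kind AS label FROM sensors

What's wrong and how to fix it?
Bug: SQLite uses || for string concatenation; + coerces text to numbers (yielding 0)

Fix: Replace + with || to concatenate text

Corrected query:
SELECT location || ': ' || kind AS label FROM sensors

Result:
label             
------------------
Roof: co2         
Basement: pressure
Lab-A: co2        
Lab-A: sound      
Roof: light       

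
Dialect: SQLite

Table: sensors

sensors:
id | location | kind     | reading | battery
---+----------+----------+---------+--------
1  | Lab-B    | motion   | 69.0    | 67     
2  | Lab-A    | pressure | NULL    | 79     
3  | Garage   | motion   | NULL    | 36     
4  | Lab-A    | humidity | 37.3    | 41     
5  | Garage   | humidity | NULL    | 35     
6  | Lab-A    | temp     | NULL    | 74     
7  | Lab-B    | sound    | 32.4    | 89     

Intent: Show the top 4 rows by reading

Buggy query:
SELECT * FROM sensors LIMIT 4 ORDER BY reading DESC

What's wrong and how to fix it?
Bug: LIMIT must come after ORDER BY

Fix: Sort with ORDER BY, then apply LIMIT

Corrected query:
SELECT * FROM sensors ORDER BY reading DESC LIMIT 4

Result:
id | location | kind     | reading | battery
---+----------+----------+---------+--------
1  | Lab-B    | motion   | 69      | 67     
4  | Lab-A    | humidity | 37.3    | 41     
7  | Lab-B    | sound    | 32.4    | 89     
2  | Lab-A    | pressure | NULL    | 79     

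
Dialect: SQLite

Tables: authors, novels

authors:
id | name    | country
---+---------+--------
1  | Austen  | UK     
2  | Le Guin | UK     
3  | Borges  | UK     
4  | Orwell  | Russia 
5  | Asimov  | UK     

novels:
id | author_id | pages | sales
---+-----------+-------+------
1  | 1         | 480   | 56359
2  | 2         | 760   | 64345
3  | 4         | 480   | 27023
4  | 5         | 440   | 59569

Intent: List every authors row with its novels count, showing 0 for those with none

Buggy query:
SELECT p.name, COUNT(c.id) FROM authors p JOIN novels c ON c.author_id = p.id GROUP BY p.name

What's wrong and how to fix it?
Bug: An inner join excludes parents with zero children

Fix: Use LEFT JOIN so parents without children still appear (COUNT(c.id) gives 0)

Corrected query:
SELECT p.name, COUNT(c.id) FROM authors p LEFT JOIN novels c ON c.author_id = p.id GROUP BY p.name

Result:
name    | COUNT(c.id)
--------+------------
Asimov  | 1          
Austen  | 1          
Borges  | 0          
Le Guin | 1          
Orwell  | 1          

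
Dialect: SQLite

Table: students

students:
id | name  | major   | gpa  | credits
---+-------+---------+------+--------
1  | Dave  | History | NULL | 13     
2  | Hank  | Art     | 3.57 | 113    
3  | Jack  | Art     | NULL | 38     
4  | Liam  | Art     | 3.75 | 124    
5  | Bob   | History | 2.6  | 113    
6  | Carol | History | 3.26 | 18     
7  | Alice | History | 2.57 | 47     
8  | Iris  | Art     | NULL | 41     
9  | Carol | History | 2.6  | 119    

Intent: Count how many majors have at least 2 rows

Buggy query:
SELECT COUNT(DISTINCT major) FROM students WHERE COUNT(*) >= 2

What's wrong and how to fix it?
Bug: COUNT(*) cannot appear in WHERE; the per-group count doesn't exist yet

Fix: Group first with HAVING COUNT(*) >= 2, then COUNT the resulting groups

Corrected query:
SELECT COUNT(*) FROM (SELECT major FROM students GROUP BY major HAVING COUNT(*) >= 2)

Result:
COUNT(*)
--------
2       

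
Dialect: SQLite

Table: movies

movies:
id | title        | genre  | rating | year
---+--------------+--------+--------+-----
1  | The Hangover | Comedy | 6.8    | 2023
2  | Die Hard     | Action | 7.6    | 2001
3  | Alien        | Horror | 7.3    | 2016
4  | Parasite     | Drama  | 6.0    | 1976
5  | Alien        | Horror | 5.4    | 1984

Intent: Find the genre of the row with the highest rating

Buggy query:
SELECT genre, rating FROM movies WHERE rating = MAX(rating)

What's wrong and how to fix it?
Bug: WHERE is evaluated per row; an aggregate over the whole table isn't defined there

Fix: Use a subquery: WHERE rating = (SELECT MAX(rating) FROM movies)

Corrected query:
SELECT genre, rating FROM movies WHERE rating = (SELECT MAX(rating) FROM movies)

Result:
genre  | rating
-------+-------
Action | 7.6   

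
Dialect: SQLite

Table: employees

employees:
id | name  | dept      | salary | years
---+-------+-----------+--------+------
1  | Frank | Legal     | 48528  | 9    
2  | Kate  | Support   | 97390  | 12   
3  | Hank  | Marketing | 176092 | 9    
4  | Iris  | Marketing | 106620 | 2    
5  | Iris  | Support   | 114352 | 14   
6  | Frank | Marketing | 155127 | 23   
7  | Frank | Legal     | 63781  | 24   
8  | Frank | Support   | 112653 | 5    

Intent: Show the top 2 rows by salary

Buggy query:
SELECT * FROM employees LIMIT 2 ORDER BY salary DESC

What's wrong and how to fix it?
Bug: ORDER BY cannot follow LIMIT; LIMIT is the final clause

Fix: Sort with ORDER BY, then apply LIMIT

Corrected query:
SELECT * FROM employees ORDER BY salary DESC LIMIT 2

Result:
id | name  | dept      | salary | years
---+-------+-----------+--------+------
3  | Hank  | Marketing | 176092 | 9    
6  | Frank | Marketing | 155127 | 23   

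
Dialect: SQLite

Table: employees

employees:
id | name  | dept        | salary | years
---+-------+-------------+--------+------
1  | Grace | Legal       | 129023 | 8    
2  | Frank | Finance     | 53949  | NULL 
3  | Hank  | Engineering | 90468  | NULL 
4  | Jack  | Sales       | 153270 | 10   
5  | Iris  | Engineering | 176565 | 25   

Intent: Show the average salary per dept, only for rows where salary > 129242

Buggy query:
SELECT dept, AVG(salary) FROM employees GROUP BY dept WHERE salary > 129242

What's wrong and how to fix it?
Bug: WHERE cannot follow GROUP BY

Fix: Move the WHERE clause before GROUP BY

Corrected query:
SELECT dept, AVG(salary) FROM employees WHERE salary > 129242 GROUP BY dept

Result:
dept        | AVG(salary)
------------+------------
Engineering | 176565     
Sales       | 153270     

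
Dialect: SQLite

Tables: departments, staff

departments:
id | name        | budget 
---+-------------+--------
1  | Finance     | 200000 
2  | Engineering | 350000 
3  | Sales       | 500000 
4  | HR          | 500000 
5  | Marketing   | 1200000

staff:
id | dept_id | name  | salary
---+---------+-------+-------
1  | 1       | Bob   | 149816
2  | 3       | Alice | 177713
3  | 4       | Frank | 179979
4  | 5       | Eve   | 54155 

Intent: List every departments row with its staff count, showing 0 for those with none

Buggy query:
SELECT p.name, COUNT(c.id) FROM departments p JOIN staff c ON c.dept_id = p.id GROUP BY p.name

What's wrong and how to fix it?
Bug: An inner join excludes parents with zero children

Fix: Use LEFT JOIN so parents without children still appear (COUNT(c.id) gives 0)

Corrected query:
SELECT p.name, COUNT(c.id) FROM departments p LEFT JOIN staff c ON c.dept_id = p.id GROUP BY p.name

Result:
name        | COUNT(c.id)
------------+------------
Engineering | 0          
Finance     | 1          
HR          | 1          
Marketing   | 1          
Sales       | 1          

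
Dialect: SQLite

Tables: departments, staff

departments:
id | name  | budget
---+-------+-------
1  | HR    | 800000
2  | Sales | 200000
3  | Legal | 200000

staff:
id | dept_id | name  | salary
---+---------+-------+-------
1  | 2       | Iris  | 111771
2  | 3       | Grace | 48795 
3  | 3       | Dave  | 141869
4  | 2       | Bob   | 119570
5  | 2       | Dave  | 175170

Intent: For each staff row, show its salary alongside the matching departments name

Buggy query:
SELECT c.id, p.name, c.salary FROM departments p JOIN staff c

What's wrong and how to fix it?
Bug: Missing join condition: each staff row is matched to all departments rows instead of just its own

Fix: Add ON c.dept_id = p.id to the JOIN

Corrected query:
SELECT c.id, p.name, c.salary FROM departments p JOIN staff c ON c.dept_id = p.id

Result:
id | name  | salary
---+-------+-------
1  | Sales | 111771
2  | Legal | 48795 
3  | Legal | 141869
4  | Sales | 119570
5  | Sales | 175170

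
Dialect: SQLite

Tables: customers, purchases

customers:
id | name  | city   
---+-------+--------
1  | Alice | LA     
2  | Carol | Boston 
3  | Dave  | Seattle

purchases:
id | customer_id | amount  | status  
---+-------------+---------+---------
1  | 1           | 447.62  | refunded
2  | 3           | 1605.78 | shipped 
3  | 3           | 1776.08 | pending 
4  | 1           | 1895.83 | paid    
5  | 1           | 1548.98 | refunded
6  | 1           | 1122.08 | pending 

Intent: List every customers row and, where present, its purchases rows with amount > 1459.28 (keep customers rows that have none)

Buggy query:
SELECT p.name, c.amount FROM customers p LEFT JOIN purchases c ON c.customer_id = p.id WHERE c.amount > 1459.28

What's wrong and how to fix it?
Bug: A WHERE condition on the right-hand table after LEFT JOIN drops unmatched parents

Fix: Move the right-table condition into the ON clause so unmatched parents are kept

Corrected query:
SELECT p.name, c.amount FROM customers p LEFT JOIN purchases c ON c.customer_id = p.id AND c.amount > 1459.28

Result:
name  | amount 
------+--------
Alice | 1548.98
Alice | 1895.83
Carol | NULL   
Dave  | 1605.78
Dave  | 1776.08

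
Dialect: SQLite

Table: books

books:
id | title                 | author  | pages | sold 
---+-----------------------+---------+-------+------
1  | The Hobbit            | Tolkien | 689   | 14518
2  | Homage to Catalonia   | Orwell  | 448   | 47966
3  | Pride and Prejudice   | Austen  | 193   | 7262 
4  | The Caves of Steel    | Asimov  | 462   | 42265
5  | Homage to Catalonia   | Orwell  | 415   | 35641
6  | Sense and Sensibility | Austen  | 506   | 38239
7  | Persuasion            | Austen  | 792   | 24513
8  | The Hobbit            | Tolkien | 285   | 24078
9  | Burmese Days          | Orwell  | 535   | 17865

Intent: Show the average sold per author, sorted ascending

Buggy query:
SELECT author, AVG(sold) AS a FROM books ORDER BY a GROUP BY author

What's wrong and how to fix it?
Bug: GROUP BY must precede ORDER BY

Fix: Move ORDER BY to the end, after GROUP BY

Corrected query:
SELECT author, AVG(sold) AS a FROM books GROUP BY author ORDER BY a

Result:
author  | a    
--------+------
Tolkien | 19298
Austen  | 23338
Orwell  | 33824
Asimov  | 42265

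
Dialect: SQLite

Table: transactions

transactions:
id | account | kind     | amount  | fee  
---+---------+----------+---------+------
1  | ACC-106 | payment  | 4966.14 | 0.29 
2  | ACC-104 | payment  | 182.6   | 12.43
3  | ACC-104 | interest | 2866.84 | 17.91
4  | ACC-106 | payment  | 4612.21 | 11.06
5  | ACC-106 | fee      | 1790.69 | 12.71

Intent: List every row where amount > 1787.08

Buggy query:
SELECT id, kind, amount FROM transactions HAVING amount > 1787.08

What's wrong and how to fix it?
Bug: HAVING filters the output of aggregation, but this query has no GROUP BY and no aggregate functions, so SQLite rejects it (HAVING clause on a non-aggregate query); the condition here is per row

Fix: Replace HAVING with WHERE since the condition applies to individual rows

Corrected query:
SELECT id, kind, amount FROM transactions WHERE amount > 1787.08

Result:
id | kind     | amount 
---+----------+--------
1  | payment  | 4966.14
3  | interest | 2866.84
4  | payment  | 4612.21
5  | fee      | 1790.69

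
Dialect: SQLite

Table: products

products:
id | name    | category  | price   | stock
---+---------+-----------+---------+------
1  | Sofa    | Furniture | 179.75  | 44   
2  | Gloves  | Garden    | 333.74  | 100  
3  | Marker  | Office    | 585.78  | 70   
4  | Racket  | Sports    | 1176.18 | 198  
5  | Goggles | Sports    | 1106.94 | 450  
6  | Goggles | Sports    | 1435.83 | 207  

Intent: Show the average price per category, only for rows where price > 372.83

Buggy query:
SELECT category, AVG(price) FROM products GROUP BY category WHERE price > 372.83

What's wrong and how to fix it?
Bug: WHERE cannot follow GROUP BY

Fix: Place WHERE between FROM and GROUP BY

Corrected query:
SELECT category, AVG(price) FROM products WHERE price > 372.83 GROUP BY category

Result:
category | AVG(price)
---------+-----------
Office   | 585.78    
Sports   | 1239.65   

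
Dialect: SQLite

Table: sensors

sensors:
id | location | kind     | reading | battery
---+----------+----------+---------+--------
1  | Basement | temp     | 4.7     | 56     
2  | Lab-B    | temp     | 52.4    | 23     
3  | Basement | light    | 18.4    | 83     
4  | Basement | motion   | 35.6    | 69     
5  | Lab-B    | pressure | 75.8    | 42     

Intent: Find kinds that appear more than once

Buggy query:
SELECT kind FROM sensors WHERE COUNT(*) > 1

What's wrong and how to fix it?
Bug: COUNT(*) is an aggregate and cannot be used in WHERE

Fix: GROUP BY kind, then filter groups with HAVING COUNT(*) > 1

Corrected query:
SELECT kind FROM sensors GROUP BY kind HAVING COUNT(*) > 1

Result:
kind
----
temp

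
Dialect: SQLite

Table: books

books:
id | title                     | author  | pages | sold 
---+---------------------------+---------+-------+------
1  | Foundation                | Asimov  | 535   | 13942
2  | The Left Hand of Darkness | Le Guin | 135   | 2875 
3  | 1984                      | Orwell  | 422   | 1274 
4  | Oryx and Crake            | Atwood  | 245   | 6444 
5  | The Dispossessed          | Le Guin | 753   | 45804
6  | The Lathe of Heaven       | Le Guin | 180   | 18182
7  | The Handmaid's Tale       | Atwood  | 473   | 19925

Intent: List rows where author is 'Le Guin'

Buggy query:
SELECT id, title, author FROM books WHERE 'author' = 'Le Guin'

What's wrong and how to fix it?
Bug: 'author' in single quotes is a string literal, not the column; the comparison is literal-vs-literal and never true

Fix: Remove the quotes around the column name (or use double quotes for an identifier)

Corrected query:
SELECT id, title, author FROM books WHERE author = 'Le Guin'

Result:
id | title                     | author 
---+---------------------------+--------
2  | The Left Hand of Darkness | Le Guin
5  | The Dispossessed          | Le Guin
6  | The Lathe of Heaven       | Le Guin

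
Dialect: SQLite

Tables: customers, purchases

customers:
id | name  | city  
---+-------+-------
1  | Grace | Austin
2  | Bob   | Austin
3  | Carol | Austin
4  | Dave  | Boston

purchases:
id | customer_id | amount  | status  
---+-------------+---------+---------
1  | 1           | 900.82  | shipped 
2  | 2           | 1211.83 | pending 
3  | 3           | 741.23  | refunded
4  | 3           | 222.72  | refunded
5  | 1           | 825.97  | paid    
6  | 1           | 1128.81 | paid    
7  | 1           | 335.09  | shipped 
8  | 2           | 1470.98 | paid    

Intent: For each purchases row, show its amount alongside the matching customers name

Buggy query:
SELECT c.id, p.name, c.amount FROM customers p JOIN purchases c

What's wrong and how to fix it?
Bug: JOIN with no ON clause produces a cartesian product; every purchases row pairs with every customers row

Fix: Specify the join condition linking the foreign key to the parent id

Corrected query:
SELECT c.id, p.name, c.amount FROM customers p JOIN purchases c ON c.customer_id = p.id

Result:
id | name  | amount 
---+-------+--------
1  | Grace | 900.82 
2  | Bob   | 1211.83
3  | Carol | 741.23 
4  | Carol | 222.72 
5  | Grace | 825.97 
6  | Grace | 1128.81
7  | Grace | 335.09 
8  | Bob   | 1470.98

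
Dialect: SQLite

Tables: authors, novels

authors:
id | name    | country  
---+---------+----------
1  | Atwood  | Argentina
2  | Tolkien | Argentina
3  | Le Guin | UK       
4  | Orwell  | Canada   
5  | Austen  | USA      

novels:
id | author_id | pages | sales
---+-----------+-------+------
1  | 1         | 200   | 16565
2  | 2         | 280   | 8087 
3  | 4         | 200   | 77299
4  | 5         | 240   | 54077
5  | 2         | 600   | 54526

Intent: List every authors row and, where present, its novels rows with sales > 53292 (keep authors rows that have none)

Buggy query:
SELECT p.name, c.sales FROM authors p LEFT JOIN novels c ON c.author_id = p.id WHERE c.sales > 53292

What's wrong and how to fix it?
Bug: Filtering c.sales in WHERE discards the NULL rows produced by LEFT JOIN, turning it into an inner join

Fix: Put 'c.sales > 53292' in the JOIN's ON clause instead of WHERE

Corrected query:
SELECT p.name, c.sales FROM authors p LEFT JOIN novels c ON c.author_id = p.id AND c.sales > 53292

Result:
name    | sales
--------+------
Atwood  | NULL 
Tolkien | 54526
Le Guin | NULL 
Orwell  | 77299
Austen  | 54077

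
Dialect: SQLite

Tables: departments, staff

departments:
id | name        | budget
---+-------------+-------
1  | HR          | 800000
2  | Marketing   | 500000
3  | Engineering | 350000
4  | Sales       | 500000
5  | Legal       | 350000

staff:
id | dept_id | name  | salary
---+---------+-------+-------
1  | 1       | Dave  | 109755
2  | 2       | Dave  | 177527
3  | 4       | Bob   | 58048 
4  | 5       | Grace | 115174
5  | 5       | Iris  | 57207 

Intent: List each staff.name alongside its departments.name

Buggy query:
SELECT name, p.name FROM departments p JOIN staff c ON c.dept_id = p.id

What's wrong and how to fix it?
Bug: Both tables have a 'name' column; the unqualified reference is ambiguous

Fix: Qualify the column with its table alias (c.name)

Corrected query:
SELECT c.name, p.name FROM departments p JOIN staff c ON c.dept_id = p.id

Result:
name  | name     
------+----------
Dave  | HR       
Dave  | Marketing
Bob   | Sales    
Grace | Legal    
Iris  | Legal    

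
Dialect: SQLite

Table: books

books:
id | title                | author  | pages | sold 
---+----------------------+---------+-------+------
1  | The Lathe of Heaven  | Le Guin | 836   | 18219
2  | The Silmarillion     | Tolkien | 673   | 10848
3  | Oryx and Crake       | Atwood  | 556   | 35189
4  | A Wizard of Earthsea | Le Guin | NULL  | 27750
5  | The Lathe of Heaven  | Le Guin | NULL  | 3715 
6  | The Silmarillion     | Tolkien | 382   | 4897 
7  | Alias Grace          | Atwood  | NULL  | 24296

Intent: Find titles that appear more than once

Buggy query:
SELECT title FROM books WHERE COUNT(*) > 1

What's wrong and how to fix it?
Bug: WHERE can't reference COUNT(*); aggregates are computed after WHERE

Fix: GROUP BY title, then filter groups with HAVING COUNT(*) > 1

Corrected query:
SELECT title FROM books GROUP BY title HAVING COUNT(*) > 1

Result:
title              
-------------------
The Lathe of Heaven
The Silmarillion   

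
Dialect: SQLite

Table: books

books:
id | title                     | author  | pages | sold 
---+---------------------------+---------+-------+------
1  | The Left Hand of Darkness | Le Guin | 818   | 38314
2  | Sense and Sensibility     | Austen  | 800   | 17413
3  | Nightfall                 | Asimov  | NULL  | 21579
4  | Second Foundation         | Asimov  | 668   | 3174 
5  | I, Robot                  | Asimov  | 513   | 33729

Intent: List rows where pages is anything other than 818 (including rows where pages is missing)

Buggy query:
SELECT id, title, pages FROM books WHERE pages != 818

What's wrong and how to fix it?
Bug: Inequality against NULL is unknown, not true; rows with NULL are dropped

Fix: Add an explicit OR pages IS NULL to include the missing-value rows

Corrected query:
SELECT id, title, pages FROM books WHERE pages != 818 OR pages IS NULL

Result:
id | title                 | pages
---+-----------------------+------
2  | Sense and Sensibility | 800  
3  | Nightfall             | NULL 
4  | Second Foundation     | 668  
5  | I, Robot              | 513  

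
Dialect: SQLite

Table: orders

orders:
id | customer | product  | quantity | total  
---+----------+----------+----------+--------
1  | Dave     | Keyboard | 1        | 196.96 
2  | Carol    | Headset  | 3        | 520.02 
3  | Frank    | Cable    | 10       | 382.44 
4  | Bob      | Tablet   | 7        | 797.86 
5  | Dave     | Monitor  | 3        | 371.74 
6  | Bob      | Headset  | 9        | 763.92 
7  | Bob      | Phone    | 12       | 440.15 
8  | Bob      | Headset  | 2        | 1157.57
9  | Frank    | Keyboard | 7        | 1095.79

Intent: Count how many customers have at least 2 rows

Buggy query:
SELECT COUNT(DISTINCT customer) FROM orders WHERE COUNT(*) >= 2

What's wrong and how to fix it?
Bug: COUNT(*) cannot appear in WHERE; the per-group count doesn't exist yet

Fix: Use a subquery that GROUPs and filters with HAVING, then count its rows

Corrected query:
SELECT COUNT(*) FROM (SELECT customer FROM orders GROUP BY customer HAVING COUNT(*) >= 2)

Result:
COUNT(*)
--------
3       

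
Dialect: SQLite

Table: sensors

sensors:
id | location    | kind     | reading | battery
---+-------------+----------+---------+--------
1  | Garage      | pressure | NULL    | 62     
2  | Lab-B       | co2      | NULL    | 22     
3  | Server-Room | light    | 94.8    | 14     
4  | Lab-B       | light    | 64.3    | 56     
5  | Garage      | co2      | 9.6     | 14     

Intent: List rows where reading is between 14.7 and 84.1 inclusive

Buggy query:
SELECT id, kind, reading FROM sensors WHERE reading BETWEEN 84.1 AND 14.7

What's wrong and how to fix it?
Bug: BETWEEN expects the lower bound first; with 84.1 AND 14.7 the range is empty

Fix: Swap the bounds so the smaller value comes first

Corrected query:
SELECT id, kind, reading FROM sensors WHERE reading BETWEEN 14.7 AND 84.1

Result:
id | kind  | reading
---+-------+--------
4  | light | 64.3   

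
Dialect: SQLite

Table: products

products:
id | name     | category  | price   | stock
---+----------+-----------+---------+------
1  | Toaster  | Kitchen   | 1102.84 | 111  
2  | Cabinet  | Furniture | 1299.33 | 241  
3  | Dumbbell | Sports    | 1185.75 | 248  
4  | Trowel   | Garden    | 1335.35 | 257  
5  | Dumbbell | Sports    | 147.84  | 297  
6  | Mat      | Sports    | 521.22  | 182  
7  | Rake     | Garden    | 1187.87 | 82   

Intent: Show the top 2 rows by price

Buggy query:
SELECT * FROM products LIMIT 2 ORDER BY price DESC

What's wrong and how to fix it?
Bug: LIMIT must come after ORDER BY

Fix: Sort with ORDER BY, then apply LIMIT

Corrected query:
SELECT * FROM products ORDER BY price DESC LIMIT 2

Result:
id | name    | category  | price   | stock
---+---------+-----------+---------+------
4  | Trowel  | Garden    | 1335.35 | 257  
2  | Cabinet | Furniture | 1299.33 | 241  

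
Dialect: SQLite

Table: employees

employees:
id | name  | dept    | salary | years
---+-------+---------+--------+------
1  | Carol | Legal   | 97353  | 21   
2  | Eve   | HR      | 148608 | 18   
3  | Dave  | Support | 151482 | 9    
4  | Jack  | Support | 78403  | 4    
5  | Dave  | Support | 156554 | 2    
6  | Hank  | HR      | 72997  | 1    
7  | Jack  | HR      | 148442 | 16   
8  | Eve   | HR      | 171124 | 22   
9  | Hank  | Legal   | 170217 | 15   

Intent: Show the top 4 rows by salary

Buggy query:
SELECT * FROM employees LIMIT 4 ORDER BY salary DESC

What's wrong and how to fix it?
Bug: LIMIT must come after ORDER BY

Fix: Swap the clauses: ORDER BY first, then LIMIT

Corrected query:
SELECT * FROM employees ORDER BY salary DESC LIMIT 4

Result:
id | name | dept    | salary | years
---+------+---------+--------+------
8  | Eve  | HR      | 171124 | 22   
9  | Hank | Legal   | 170217 | 15   
5  | Dave | Support | 156554 | 2    
3  | Dave | Support | 151482 | 9    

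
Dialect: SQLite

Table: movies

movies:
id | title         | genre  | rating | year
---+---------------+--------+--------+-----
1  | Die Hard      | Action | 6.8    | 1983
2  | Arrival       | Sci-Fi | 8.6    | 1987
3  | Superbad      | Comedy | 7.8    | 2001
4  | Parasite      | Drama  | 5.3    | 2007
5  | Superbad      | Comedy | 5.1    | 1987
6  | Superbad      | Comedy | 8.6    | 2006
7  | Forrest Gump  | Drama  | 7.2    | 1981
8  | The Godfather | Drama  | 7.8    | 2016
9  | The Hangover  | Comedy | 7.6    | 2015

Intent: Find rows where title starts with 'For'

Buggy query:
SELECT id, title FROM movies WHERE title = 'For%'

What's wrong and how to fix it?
Bug: '=' compares the literal string including the % character; pattern matching needs LIKE

Fix: Use LIKE for wildcard pattern matching

Corrected query:
SELECT id, title FROM movies WHERE title LIKE 'For%'

Result:
id | title       
---+-------------
7  | Forrest Gump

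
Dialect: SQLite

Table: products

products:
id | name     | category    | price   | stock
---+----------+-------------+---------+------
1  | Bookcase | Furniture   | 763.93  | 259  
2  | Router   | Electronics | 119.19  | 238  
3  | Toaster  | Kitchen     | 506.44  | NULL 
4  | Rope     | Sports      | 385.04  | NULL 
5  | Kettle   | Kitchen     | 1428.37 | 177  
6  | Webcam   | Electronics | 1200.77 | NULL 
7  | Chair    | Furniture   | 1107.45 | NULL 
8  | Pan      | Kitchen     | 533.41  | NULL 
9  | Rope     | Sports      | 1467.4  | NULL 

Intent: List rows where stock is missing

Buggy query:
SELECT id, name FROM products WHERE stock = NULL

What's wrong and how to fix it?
Bug: Comparing to NULL with '=' never matches; NULL = NULL is unknown, not true

Fix: Use IS NULL to test for NULL

Corrected query:
SELECT id, name FROM products WHERE stock IS NULL

Result:
id | name   
---+--------
3  | Toaster
4  | Rope   
6  | Webcam 
7  | Chair  
8  | Pan    
9  | Rope   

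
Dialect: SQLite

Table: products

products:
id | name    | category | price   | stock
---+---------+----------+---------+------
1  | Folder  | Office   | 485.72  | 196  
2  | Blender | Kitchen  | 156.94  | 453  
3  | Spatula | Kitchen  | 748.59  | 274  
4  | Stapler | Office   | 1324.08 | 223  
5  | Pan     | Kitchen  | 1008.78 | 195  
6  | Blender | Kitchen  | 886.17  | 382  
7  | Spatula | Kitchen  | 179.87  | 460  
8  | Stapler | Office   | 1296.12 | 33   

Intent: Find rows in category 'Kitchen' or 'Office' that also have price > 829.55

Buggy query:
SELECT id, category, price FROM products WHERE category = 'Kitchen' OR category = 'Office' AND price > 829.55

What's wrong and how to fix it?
Bug: AND binds tighter than OR, so this parses as category = 'Kitchen' OR (category = 'Office' AND price > 829.55)

Fix: Add parentheses around the OR so the AND applies to both alternatives

Corrected query:
SELECT id, category, price FROM products WHERE (category = 'Kitchen' OR category = 'Office') AND price > 829.55

Result:
id | category | price  
---+----------+--------
4  | Office   | 1324.08
5  | Kitchen  | 1008.78
6  | Kitchen  | 886.17 
8  | Office   | 1296.12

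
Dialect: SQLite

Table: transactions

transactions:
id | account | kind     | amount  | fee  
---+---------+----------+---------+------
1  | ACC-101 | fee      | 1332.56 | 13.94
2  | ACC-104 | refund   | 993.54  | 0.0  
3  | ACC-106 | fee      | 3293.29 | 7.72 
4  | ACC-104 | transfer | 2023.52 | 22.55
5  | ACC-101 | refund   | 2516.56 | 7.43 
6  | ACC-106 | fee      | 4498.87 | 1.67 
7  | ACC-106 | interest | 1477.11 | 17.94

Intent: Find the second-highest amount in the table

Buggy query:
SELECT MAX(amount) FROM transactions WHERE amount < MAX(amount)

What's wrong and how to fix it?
Bug: MAX(amount) on the right of the comparison is an aggregate-in-WHERE error

Fix: Compute the overall MAX in a subquery, then take MAX of rows below it

Corrected query:
SELECT MAX(amount) FROM transactions WHERE amount < (SELECT MAX(amount) FROM transactions)

Result:
MAX(amount)
-----------
3293.29    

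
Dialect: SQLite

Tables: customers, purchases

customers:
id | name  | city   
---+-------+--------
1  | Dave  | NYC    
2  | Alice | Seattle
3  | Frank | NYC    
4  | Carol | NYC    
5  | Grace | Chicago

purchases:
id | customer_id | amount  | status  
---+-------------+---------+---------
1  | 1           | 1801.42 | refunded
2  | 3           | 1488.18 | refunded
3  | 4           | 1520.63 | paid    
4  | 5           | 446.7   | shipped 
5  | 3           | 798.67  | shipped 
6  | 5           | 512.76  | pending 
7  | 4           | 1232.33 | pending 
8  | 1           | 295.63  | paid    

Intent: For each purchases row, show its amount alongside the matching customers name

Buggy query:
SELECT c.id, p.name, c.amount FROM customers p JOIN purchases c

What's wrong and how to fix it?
Bug: Missing join condition: each purchases row is matched to all customers rows instead of just its own

Fix: Specify the join condition linking the foreign key to the parent id

Corrected query:
SELECT c.id, p.name, c.amount FROM customers p JOIN purchases c ON c.customer_id = p.id

Result:
id | name  | amount 
---+-------+--------
1  | Dave  | 1801.42
2  | Frank | 1488.18
3  | Carol | 1520.63
4  | Grace | 446.7  
5  | Frank | 798.67 
6  | Grace | 512.76 
7  | Carol | 1232.33
8  | Dave  | 295.63 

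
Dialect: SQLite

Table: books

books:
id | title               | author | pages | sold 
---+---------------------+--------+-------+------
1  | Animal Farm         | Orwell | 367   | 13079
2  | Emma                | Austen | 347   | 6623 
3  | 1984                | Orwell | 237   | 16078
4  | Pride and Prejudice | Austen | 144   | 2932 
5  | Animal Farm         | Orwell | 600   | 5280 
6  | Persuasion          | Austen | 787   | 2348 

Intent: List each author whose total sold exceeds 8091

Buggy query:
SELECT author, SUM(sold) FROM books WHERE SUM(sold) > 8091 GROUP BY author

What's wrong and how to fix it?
Bug: SUM(sold) is an aggregate, but WHERE filters rows before aggregation

Fix: Move the aggregate condition to a HAVING clause

Corrected query:
SELECT author, SUM(sold) FROM books GROUP BY author HAVING SUM(sold) > 8091

Result:
author | SUM(sold)
-------+----------
Austen | 11903    
Orwell | 34437    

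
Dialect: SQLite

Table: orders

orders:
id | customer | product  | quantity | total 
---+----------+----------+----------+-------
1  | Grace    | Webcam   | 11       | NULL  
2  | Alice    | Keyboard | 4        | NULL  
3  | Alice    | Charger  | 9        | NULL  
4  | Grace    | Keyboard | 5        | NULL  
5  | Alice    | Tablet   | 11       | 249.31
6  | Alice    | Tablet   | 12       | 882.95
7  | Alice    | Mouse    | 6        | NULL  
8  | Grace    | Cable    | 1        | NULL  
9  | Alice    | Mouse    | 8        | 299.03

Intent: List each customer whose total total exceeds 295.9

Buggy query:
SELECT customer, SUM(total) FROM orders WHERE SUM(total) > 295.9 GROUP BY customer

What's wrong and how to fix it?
Bug: Aggregate functions cannot appear in a WHERE clause

Fix: Move the aggregate condition to a HAVING clause

Corrected query:
SELECT customer, SUM(total) FROM orders GROUP BY customer HAVING SUM(total) > 295.9

Result:
customer | SUM(total)
---------+-----------
Alice    | 1431.29   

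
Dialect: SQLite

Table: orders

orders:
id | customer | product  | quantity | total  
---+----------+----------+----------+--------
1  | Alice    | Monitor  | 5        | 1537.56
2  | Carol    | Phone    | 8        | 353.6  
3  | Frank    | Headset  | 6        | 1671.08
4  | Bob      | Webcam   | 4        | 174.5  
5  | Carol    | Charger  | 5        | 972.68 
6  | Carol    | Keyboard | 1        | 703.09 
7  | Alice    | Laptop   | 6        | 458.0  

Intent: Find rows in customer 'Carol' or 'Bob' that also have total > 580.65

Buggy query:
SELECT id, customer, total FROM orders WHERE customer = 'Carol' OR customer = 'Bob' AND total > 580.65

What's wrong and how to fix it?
Bug: Without parentheses, AND is evaluated before OR, so the total filter only applies to the 'Bob' branch

Fix: Group the OR with parentheses (or use IN), then AND the threshold

Corrected query:
SELECT id, customer, total FROM orders WHERE (customer = 'Carol' OR customer = 'Bob') AND total > 580.65

Result:
id | customer | total 
---+----------+-------
5  | Carol    | 972.68
6  | Carol    | 703.09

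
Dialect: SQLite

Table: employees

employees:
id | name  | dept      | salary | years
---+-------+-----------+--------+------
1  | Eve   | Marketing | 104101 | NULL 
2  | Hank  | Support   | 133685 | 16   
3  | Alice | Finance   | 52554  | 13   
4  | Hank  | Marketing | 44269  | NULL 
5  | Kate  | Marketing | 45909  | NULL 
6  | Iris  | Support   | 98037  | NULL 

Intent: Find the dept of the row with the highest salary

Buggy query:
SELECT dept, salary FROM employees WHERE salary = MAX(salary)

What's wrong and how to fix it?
Bug: MAX(salary) is an aggregate and cannot be used directly in WHERE

Fix: Use a subquery: WHERE salary = (SELECT MAX(salary) FROM employees)

Corrected query:
SELECT dept, salary FROM employees WHERE salary = (SELECT MAX(salary) FROM employees)

Result:
dept    | salary
--------+-------
Support | 133685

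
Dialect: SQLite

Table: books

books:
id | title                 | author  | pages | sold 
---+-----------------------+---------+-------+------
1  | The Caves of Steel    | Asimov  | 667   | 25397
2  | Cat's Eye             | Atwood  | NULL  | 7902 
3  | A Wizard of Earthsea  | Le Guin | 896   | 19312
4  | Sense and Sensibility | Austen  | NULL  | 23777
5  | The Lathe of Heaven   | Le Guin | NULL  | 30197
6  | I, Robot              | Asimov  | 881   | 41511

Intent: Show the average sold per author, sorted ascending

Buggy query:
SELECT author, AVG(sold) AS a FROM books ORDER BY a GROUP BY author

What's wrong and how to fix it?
Bug: ORDER BY appears before GROUP BY; SQL clause order requires GROUP BY first

Fix: Reorder: SELECT … FROM … GROUP BY … ORDER BY …

Corrected query:
SELECT author, AVG(sold) AS a FROM books GROUP BY author ORDER BY a

Result:
author  | a      
--------+--------
Atwood  | 7902   
Austen  | 23777  
Le Guin | 24754.5
Asimov  | 33454  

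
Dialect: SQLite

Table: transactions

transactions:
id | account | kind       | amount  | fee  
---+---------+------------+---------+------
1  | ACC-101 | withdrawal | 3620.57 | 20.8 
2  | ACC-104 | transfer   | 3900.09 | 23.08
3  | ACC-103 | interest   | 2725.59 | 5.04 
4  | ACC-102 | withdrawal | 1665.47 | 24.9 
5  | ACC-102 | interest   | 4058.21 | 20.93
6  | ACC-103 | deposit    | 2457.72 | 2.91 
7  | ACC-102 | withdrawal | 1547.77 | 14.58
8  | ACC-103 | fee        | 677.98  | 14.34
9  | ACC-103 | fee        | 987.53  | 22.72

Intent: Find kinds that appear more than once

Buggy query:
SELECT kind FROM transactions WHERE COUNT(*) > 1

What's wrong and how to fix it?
Bug: WHERE can't reference COUNT(*); aggregates are computed after WHERE

Fix: Group first, then use HAVING for the count condition

Corrected query:
SELECT kind FROM transactions GROUP BY kind HAVING COUNT(*) > 1

Result:
kind      
----------
fee       
interest  
withdrawal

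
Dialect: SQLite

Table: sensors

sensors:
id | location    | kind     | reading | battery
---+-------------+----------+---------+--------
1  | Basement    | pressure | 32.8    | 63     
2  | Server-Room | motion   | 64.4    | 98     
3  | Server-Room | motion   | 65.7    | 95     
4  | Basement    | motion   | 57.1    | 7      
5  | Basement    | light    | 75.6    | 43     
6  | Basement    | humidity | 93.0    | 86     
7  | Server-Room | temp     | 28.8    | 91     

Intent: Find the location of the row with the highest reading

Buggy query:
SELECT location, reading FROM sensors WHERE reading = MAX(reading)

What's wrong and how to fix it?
Bug: MAX(reading) is an aggregate and cannot be used directly in WHERE

Fix: Use a subquery: WHERE reading = (SELECT MAX(reading) FROM sensors)

Corrected query:
SELECT location, reading FROM sensors WHERE reading = (SELECT MAX(reading) FROM sensors)

Result:
location | reading
---------+--------
Basement | 93     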